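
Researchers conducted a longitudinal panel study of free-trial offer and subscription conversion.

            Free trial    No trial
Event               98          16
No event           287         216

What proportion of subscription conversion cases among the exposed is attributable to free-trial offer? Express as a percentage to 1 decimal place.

72.9

Reading the table with exposure as columns: a = 98 (Free trial, case), b = 287 (Free trial, non-case), c = 16 (No trial, case), d = 216.
Risk in exposed = 98/385 = 0.25455; risk in unexposed = 16/232 = 0.06897.
RR = 0.25455/0.06897 = 3.69091
AR% = (RR − 1)/RR × 100 = (3.69091 − 1)/3.69091 × 100 = 72.9064%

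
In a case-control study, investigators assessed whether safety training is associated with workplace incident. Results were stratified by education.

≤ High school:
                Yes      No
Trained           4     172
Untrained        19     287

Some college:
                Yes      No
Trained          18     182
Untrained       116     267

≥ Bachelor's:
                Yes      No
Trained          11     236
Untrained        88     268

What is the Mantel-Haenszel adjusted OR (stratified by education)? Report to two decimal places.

OR_MH = Σ(aᵢdᵢ/nᵢ) / Σ(bᵢcᵢ/nᵢ), where nᵢ is the stratum total.
Stratum 1 (≤ High school): n = 482; a·d/n = 4·287/482 = 2.3817; b·c/n = 172·19/482 = 6.7801
Stratum 2 (Some college): n = 583; a·d/n = 18·267/583 = 8.2436; b·c/n = 182·116/583 = 36.2127
Stratum 3 (≥ Bachelor's): n = 603; a·d/n = 11·268/603 = 4.8889; b·c/n = 236·88/603 = 34.4411
OR_MH = (2.3817 + 8.2436 + 4.8889) / (6.7801 + 36.2127 + 34.4411) = 15.5142 / 77.4339 = 0.20035

0.20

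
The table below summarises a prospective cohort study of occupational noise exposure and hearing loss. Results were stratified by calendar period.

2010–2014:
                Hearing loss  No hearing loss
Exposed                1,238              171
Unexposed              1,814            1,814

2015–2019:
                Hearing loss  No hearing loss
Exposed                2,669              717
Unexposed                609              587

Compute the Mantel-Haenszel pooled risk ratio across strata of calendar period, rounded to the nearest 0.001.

RR_MH = Σ(aᵢ·n₀ᵢ/nᵢ) / Σ(cᵢ·n₁ᵢ/nᵢ), with n₁ᵢ = aᵢ+bᵢ (exposed), n₀ᵢ = cᵢ+dᵢ (unexposed), nᵢ = n₁ᵢ+n₀ᵢ.
Stratum 1 (2010–2014): n₁ = 1409, n₀ = 3628, n = 5037; a·n₀/n = 1238·3628/5037 = 891.6943; c·n₁/n = 1814·1409/5037 = 507.4302
Stratum 2 (2015–2019): n₁ = 3386, n₀ = 1196, n = 4582; a·n₀/n = 2669·1196/4582 = 696.6661; c·n₁/n = 609·3386/4582 = 450.0380
RR_MH = (891.6943 + 696.6661) / (507.4302 + 450.0380) = 1588.3603 / 957.4682 = 1.65892

1.659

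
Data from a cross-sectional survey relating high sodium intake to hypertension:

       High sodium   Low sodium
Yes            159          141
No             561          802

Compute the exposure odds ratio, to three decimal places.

1.612

Reading the table with exposure as columns: a = 159 (High sodium, case), b = 561 (High sodium, non-case), c = 141 (Low sodium, case), d = 802.
OR = (a·d)/(b·c) = (159 × 802) / (561 × 141) = 127518 / 79101 = 1.61209
The odds of hypertension are about 1.61 times as high in the high sodium group.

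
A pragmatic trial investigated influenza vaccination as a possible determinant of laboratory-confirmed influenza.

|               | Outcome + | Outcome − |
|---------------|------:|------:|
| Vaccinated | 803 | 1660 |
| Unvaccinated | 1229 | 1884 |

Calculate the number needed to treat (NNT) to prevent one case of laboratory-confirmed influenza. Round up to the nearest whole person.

Risk in treated group = 803/2463 = 0.32603; risk in control = 1229/3113 = 0.39480.
Absolute risk reduction = 0.39480 − 0.32603 = 0.06877
NNT = 1 / ARR = 1 / 0.06877 = 14.541 → round up → 15

15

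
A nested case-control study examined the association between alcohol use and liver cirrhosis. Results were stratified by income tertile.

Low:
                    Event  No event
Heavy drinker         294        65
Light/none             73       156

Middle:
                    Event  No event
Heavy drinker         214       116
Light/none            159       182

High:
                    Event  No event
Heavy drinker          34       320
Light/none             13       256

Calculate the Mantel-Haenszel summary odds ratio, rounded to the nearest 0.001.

3.552

OR_MH = Σ(aᵢdᵢ/nᵢ) / Σ(bᵢcᵢ/nᵢ), where nᵢ is the stratum total.
Stratum 1 (Low): n = 588; a·d/n = 294·156/588 = 78.0000; b·c/n = 65·73/588 = 8.0697
Stratum 2 (Middle): n = 671; a·d/n = 214·182/671 = 58.0447; b·c/n = 116·159/671 = 27.4873
Stratum 3 (High): n = 623; a·d/n = 34·256/623 = 13.9711; b·c/n = 320·13/623 = 6.6774
OR_MH = (78.0000 + 58.0447 + 13.9711) / (8.0697 + 27.4873 + 6.6774) = 150.0158 / 42.2344 = 3.55198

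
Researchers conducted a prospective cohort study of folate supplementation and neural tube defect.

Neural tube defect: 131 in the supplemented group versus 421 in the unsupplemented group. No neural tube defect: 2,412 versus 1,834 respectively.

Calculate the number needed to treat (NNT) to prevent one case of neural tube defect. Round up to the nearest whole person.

8

Risk in treated group = 131/2543 = 0.05151; risk in control = 421/2255 = 0.18670.
Absolute risk reduction = 0.18670 − 0.05151 = 0.13518
NNT = 1 / ARR = 1 / 0.13518 = 7.397 → round up → 8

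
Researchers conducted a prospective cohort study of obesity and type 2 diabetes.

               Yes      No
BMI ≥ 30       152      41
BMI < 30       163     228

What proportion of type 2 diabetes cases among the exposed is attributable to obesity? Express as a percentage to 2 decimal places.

47.07

Cells: a = 152, b = 41, c = 163, d = 228.
Risk in exposed = 152/193 = 0.78756; risk in unexposed = 163/391 = 0.41688.
RR = 0.78756/0.41688 = 1.88919
AR% = (RR − 1)/RR × 100 = (1.88919 − 1)/1.88919 × 100 = 47.0672%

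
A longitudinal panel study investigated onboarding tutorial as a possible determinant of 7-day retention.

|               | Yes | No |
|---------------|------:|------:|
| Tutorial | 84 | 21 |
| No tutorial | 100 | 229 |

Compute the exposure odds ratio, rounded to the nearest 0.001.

9.160

Cells: a = 84, b = 21, c = 100, d = 229.
OR = (a·d)/(b·c) = (84 × 229) / (21 × 100) = 19236 / 2100 = 9.16000
The odds of 7-day retention are about 9.16 times as high in the tutorial group.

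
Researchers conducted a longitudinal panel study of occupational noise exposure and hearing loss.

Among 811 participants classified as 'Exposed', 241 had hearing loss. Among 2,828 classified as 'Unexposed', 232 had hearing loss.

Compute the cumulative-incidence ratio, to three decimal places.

3.622

From the description: a = 241, b = 570, c = 232, d = 2596.
Risk in exposed = 241/811 = 0.29716; risk in unexposed = 232/2828 = 0.08204.
RR = 0.29716 / 0.08204 = 3.62233
The risk among the exposed is 3.62 times that among the unexposed.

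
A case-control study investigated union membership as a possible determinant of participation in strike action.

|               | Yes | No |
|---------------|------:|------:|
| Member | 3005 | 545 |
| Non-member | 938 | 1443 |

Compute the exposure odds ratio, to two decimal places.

Cells: a = 3005, b = 545, c = 938, d = 1443.
OR = (a·d)/(b·c) = (3005 × 1443) / (545 × 938) = 4336215 / 511210 = 8.48226
The odds of participation in strike action are about 8.48 times as high in the member group.

8.48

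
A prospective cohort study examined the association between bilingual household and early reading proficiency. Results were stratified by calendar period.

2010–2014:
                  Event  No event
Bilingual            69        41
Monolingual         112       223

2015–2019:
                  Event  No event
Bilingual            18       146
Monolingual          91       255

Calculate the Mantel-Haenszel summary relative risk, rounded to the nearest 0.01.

1.13

RR_MH = Σ(aᵢ·n₀ᵢ/nᵢ) / Σ(cᵢ·n₁ᵢ/nᵢ), with n₁ᵢ = aᵢ+bᵢ (exposed), n₀ᵢ = cᵢ+dᵢ (unexposed), nᵢ = n₁ᵢ+n₀ᵢ.
Stratum 1 (2010–2014): n₁ = 110, n₀ = 335, n = 445; a·n₀/n = 69·335/445 = 51.9438; c·n₁/n = 112·110/445 = 27.6854
Stratum 2 (2015–2019): n₁ = 164, n₀ = 346, n = 510; a·n₀/n = 18·346/510 = 12.2118; c·n₁/n = 91·164/510 = 29.2627
RR_MH = (51.9438 + 12.2118) / (27.6854 + 29.2627) = 64.1556 / 56.9481 = 1.12656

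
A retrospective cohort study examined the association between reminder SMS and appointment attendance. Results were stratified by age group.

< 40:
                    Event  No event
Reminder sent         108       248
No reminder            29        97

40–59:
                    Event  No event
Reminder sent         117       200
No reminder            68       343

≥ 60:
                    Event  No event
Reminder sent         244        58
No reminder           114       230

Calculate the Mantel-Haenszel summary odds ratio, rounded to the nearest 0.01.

3.73

OR_MH = Σ(aᵢdᵢ/nᵢ) / Σ(bᵢcᵢ/nᵢ), where nᵢ is the stratum total.
Stratum 1 (< 40): n = 482; a·d/n = 108·97/482 = 21.7344; b·c/n = 248·29/482 = 14.9212
Stratum 2 (40–59): n = 728; a·d/n = 117·343/728 = 55.1250; b·c/n = 200·68/728 = 18.6813
Stratum 3 (≥ 60): n = 646; a·d/n = 244·230/646 = 86.8731; b·c/n = 58·114/646 = 10.2353
OR_MH = (21.7344 + 55.1250 + 86.8731) / (14.9212 + 18.6813 + 10.2353) = 163.7325 / 43.8378 = 3.73496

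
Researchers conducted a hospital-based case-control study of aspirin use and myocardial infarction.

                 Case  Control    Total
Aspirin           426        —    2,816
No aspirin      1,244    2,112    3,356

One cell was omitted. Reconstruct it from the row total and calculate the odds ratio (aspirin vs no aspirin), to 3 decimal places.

0.303

The missing cell is in the exposed row: 2816 − 426 = 2390.
So a = 426, b = 2390, c = 1244, d = 2112.
OR = (a·d)/(b·c) = (426 × 2112) / (2390 × 1244) = 899712 / 2973160 = 0.30261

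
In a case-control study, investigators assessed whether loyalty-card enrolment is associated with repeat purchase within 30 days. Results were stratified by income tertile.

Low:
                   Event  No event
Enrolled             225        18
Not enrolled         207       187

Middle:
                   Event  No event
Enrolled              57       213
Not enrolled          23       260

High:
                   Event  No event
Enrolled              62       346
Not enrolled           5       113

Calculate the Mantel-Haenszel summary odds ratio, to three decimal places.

5.899

OR_MH = Σ(aᵢdᵢ/nᵢ) / Σ(bᵢcᵢ/nᵢ), where nᵢ is the stratum total.
Stratum 1 (Low): n = 637; a·d/n = 225·187/637 = 66.0518; b·c/n = 18·207/637 = 5.8493
Stratum 2 (Middle): n = 553; a·d/n = 57·260/553 = 26.7993; b·c/n = 213·23/553 = 8.8590
Stratum 3 (High): n = 526; a·d/n = 62·113/526 = 13.3194; b·c/n = 346·5/526 = 3.2890
OR_MH = (66.0518 + 26.7993 + 13.3194) / (5.8493 + 8.8590 + 3.2890) = 106.1705 / 17.9972 = 5.89927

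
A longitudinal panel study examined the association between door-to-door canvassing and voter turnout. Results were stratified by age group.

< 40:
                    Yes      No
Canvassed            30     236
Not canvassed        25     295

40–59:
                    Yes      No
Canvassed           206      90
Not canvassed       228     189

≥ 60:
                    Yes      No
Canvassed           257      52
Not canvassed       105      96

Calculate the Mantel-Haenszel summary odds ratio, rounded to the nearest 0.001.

2.383

OR_MH = Σ(aᵢdᵢ/nᵢ) / Σ(bᵢcᵢ/nᵢ), where nᵢ is the stratum total.
Stratum 1 (< 40): n = 586; a·d/n = 30·295/586 = 15.1024; b·c/n = 236·25/586 = 10.0683
Stratum 2 (40–59): n = 713; a·d/n = 206·189/713 = 54.6059; b·c/n = 90·228/713 = 28.7798
Stratum 3 (≥ 60): n = 510; a·d/n = 257·96/510 = 48.3765; b·c/n = 52·105/510 = 10.7059
OR_MH = (15.1024 + 54.6059 + 48.3765) / (10.0683 + 28.7798 + 10.7059) = 118.0848 / 49.5539 = 2.38295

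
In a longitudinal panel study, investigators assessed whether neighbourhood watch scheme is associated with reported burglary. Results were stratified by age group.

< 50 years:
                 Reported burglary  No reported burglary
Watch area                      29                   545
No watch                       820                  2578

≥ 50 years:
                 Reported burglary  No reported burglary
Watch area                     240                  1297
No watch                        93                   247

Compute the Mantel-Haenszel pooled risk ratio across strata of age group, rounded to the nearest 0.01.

RR_MH = Σ(aᵢ·n₀ᵢ/nᵢ) / Σ(cᵢ·n₁ᵢ/nᵢ), with n₁ᵢ = aᵢ+bᵢ (exposed), n₀ᵢ = cᵢ+dᵢ (unexposed), nᵢ = n₁ᵢ+n₀ᵢ.
Stratum 1 (< 50 years): n₁ = 574, n₀ = 3398, n = 3972; a·n₀/n = 29·3398/3972 = 24.8092; c·n₁/n = 820·574/3972 = 118.4995
Stratum 2 (≥ 50 years): n₁ = 1537, n₀ = 340, n = 1877; a·n₀/n = 240·340/1877 = 43.4736; c·n₁/n = 93·1537/1877 = 76.1540
RR_MH = (24.8092 + 43.4736) / (118.4995 + 76.1540) = 68.2828 / 194.6535 = 0.35079

0.35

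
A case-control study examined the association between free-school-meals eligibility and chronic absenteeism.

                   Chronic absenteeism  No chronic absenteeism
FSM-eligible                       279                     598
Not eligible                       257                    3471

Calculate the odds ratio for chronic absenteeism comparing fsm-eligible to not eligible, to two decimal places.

Cells: a = 279, b = 598, c = 257, d = 3471.
OR = (a·d)/(b·c) = (279 × 3471) / (598 × 257) = 968409 / 153686 = 6.30122
The odds of chronic absenteeism are about 6.30 times as high in the fsm-eligible group.

6.30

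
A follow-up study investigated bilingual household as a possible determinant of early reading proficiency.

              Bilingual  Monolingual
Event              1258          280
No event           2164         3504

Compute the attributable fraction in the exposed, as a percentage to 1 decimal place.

79.9

Reading the table with exposure as columns: a = 1258 (Bilingual, case), b = 2164 (Bilingual, non-case), c = 280 (Monolingual, case), d = 3504.
Risk in exposed = 1258/3422 = 0.36762; risk in unexposed = 280/3784 = 0.07400.
RR = 0.36762/0.07400 = 4.96814
AR% = (RR − 1)/RR × 100 = (4.96814 − 1)/4.96814 × 100 = 79.8717%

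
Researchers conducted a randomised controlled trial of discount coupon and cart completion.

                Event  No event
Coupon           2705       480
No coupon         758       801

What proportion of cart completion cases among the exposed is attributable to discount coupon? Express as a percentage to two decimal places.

Cells: a = 2705, b = 480, c = 758, d = 801.
Risk in exposed = 2705/3185 = 0.84929; risk in unexposed = 758/1559 = 0.48621.
RR = 0.84929/0.48621 = 1.74677
AR% = (RR − 1)/RR × 100 = (1.74677 − 1)/1.74677 × 100 = 42.7513%

42.75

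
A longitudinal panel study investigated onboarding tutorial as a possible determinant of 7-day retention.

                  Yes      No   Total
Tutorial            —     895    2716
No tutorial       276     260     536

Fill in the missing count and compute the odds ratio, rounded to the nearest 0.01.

1.92

The missing cell is in the exposed row: 2716 − 895 = 1821.
So a = 1821, b = 895, c = 276, d = 260.
OR = (a·d)/(b·c) = (1821 × 260) / (895 × 276) = 473460 / 247020 = 1.91669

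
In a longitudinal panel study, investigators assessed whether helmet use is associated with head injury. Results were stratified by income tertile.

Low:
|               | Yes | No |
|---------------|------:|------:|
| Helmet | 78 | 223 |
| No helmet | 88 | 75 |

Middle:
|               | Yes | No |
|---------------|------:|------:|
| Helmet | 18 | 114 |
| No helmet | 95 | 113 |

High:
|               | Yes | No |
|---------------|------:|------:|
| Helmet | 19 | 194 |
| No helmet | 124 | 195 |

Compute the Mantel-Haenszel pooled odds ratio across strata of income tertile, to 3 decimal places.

0.214

OR_MH = Σ(aᵢdᵢ/nᵢ) / Σ(bᵢcᵢ/nᵢ), where nᵢ is the stratum total.
Stratum 1 (Low): n = 464; a·d/n = 78·75/464 = 12.6078; b·c/n = 223·88/464 = 42.2931
Stratum 2 (Middle): n = 340; a·d/n = 18·113/340 = 5.9824; b·c/n = 114·95/340 = 31.8529
Stratum 3 (High): n = 532; a·d/n = 19·195/532 = 6.9643; b·c/n = 194·124/532 = 45.2180
OR_MH = (12.6078 + 5.9824 + 6.9643) / (42.2931 + 31.8529 + 45.2180) = 25.5544 / 119.3641 = 0.21409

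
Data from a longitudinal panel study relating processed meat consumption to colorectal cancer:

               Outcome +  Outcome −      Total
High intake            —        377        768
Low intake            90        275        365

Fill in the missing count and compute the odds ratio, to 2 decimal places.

The missing cell is in the exposed row: 768 − 377 = 391.
So a = 391, b = 377, c = 90, d = 275.
OR = (a·d)/(b·c) = (391 × 275) / (377 × 90) = 107525 / 33930 = 3.16902

3.17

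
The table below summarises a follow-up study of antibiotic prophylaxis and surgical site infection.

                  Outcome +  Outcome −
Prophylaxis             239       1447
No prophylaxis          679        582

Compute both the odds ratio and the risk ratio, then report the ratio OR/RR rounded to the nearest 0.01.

Cells: a = 239, b = 1447, c = 679, d = 582.
OR = (239·582)/(1447·679) = 139098/982513 = 0.14157
Risk in exposed = 239/1686 = 0.14176; risk in unexposed = 679/1261 = 0.53846; RR = 0.26326
OR/RR = 0.14157 / 0.26326 = 0.53777
The outcome is not rare, so the OR lies further from 1 than the RR.

0.54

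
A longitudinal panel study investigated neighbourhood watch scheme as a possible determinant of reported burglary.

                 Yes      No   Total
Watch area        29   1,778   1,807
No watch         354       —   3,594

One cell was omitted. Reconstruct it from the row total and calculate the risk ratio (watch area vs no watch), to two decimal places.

0.16

The missing cell is in the unexposed row: 3594 − 354 = 3240.
So a = 29, b = 1778, c = 354, d = 3240.
RR = [a/(a+b)] / [c/(c+d)] = (29/1807) / (354/3594) = 0.01605/0.09850 = 0.16294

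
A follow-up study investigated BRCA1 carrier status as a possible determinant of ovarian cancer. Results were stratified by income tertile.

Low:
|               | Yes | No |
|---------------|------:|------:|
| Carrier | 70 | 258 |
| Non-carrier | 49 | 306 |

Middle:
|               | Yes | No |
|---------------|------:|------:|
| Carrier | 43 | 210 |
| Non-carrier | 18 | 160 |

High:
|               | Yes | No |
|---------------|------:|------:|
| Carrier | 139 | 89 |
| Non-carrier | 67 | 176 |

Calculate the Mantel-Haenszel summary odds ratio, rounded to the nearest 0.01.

2.49

OR_MH = Σ(aᵢdᵢ/nᵢ) / Σ(bᵢcᵢ/nᵢ), where nᵢ is the stratum total.
Stratum 1 (Low): n = 683; a·d/n = 70·306/683 = 31.3616; b·c/n = 258·49/683 = 18.5095
Stratum 2 (Middle): n = 431; a·d/n = 43·160/431 = 15.9629; b·c/n = 210·18/431 = 8.7703
Stratum 3 (High): n = 471; a·d/n = 139·176/471 = 51.9406; b·c/n = 89·67/471 = 12.6603
OR_MH = (31.3616 + 15.9629 + 51.9406) / (18.5095 + 8.7703 + 12.6603) = 99.2651 / 39.9401 = 2.48535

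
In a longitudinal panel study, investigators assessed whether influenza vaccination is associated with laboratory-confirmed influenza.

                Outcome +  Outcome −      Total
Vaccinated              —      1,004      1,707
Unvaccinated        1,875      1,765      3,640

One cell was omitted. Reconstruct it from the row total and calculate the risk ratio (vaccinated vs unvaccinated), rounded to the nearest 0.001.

The missing cell is in the exposed row: 1707 − 1004 = 703.
So a = 703, b = 1004, c = 1875, d = 1765.
RR = [a/(a+b)] / [c/(c+d)] = (703/1707) / (1875/3640) = 0.41183/0.51511 = 0.79951

0.800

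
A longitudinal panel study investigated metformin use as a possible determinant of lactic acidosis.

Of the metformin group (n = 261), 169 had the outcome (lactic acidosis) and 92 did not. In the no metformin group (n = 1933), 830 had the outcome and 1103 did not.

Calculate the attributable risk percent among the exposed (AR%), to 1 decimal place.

From the description: a = 169, b = 92, c = 830, d = 1103.
Risk in exposed = 169/261 = 0.64751; risk in unexposed = 830/1933 = 0.42938.
RR = 0.64751/0.42938 = 1.50800
AR% = (RR − 1)/RR × 100 = (1.50800 − 1)/1.50800 × 100 = 33.6868%

33.7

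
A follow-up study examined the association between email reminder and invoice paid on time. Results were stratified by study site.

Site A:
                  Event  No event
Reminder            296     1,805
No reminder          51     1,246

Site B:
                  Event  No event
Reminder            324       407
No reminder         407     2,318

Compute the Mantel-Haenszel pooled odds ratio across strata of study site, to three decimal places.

OR_MH = Σ(aᵢdᵢ/nᵢ) / Σ(bᵢcᵢ/nᵢ), where nᵢ is the stratum total.
Stratum 1 (Site A): n = 3398; a·d/n = 296·1246/3398 = 108.5391; b·c/n = 1805·51/3398 = 27.0909
Stratum 2 (Site B): n = 3456; a·d/n = 324·2318/3456 = 217.3125; b·c/n = 407·407/3456 = 47.9308
OR_MH = (108.5391 + 217.3125) / (27.0909 + 47.9308) = 325.8516 / 75.0218 = 4.34343

4.343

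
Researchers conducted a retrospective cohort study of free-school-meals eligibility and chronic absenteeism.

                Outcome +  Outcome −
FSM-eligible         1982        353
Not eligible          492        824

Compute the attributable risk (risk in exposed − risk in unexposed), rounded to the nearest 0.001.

0.475

Cells: a = 1982, b = 353, c = 492, d = 824.
Risk in exposed = 1982/2335 = 0.848822; risk in unexposed = 492/1316 = 0.373860.
Risk difference = 0.848822 − 0.373860 = 0.474962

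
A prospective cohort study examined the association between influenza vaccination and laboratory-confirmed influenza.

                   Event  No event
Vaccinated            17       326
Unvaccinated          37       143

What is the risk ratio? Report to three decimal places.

Cells: a = 17, b = 326, c = 37, d = 143.
Risk in exposed = 17/343 = 0.04956; risk in unexposed = 37/180 = 0.20556.
RR = 0.04956 / 0.20556 = 0.24112
The risk is 76% lower among the exposed than among the unexposed.

0.241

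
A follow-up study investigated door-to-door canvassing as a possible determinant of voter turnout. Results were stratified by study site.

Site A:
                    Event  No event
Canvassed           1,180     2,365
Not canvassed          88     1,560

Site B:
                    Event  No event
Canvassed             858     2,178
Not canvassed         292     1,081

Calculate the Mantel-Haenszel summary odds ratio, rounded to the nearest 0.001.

3.064

OR_MH = Σ(aᵢdᵢ/nᵢ) / Σ(bᵢcᵢ/nᵢ), where nᵢ is the stratum total.
Stratum 1 (Site A): n = 5193; a·d/n = 1180·1560/5193 = 354.4772; b·c/n = 2365·88/5193 = 40.0770
Stratum 2 (Site B): n = 4409; a·d/n = 858·1081/4409 = 210.3647; b·c/n = 2178·292/4409 = 144.2450
OR_MH = (354.4772 + 210.3647) / (40.0770 + 144.2450) = 564.8419 / 184.3220 = 3.06443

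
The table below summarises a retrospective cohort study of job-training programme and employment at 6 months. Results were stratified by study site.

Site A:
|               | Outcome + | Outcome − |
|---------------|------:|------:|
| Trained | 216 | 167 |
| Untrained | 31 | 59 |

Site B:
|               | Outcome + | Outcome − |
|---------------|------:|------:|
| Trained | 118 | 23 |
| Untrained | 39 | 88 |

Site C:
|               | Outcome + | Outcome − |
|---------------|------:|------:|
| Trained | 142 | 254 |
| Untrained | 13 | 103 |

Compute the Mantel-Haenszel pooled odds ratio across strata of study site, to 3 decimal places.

4.544

OR_MH = Σ(aᵢdᵢ/nᵢ) / Σ(bᵢcᵢ/nᵢ), where nᵢ is the stratum total.
Stratum 1 (Site A): n = 473; a·d/n = 216·59/473 = 26.9429; b·c/n = 167·31/473 = 10.9450
Stratum 2 (Site B): n = 268; a·d/n = 118·88/268 = 38.7463; b·c/n = 23·39/268 = 3.3470
Stratum 3 (Site C): n = 512; a·d/n = 142·103/512 = 28.5664; b·c/n = 254·13/512 = 6.4492
OR_MH = (26.9429 + 38.7463 + 28.5664) / (10.9450 + 3.3470 + 6.4492) = 94.2556 / 20.7413 = 4.54435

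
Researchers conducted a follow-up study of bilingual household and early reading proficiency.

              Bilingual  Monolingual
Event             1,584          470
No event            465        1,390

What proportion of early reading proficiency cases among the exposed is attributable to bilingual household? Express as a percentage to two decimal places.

Reading the table with exposure as columns: a = 1584 (Bilingual, case), b = 465 (Bilingual, non-case), c = 470 (Monolingual, case), d = 1390.
Risk in exposed = 1584/2049 = 0.77306; risk in unexposed = 470/1860 = 0.25269.
RR = 0.77306/0.25269 = 3.05934
AR% = (RR − 1)/RR × 100 = (3.05934 − 1)/3.05934 × 100 = 67.3133%

67.31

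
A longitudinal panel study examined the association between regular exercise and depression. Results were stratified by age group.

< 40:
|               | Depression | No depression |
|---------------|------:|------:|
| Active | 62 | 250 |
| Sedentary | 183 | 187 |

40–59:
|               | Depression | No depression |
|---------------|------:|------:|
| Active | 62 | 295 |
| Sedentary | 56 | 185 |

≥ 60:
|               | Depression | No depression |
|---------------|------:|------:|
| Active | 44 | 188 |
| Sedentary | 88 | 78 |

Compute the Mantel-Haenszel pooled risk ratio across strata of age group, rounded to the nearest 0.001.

RR_MH = Σ(aᵢ·n₀ᵢ/nᵢ) / Σ(cᵢ·n₁ᵢ/nᵢ), with n₁ᵢ = aᵢ+bᵢ (exposed), n₀ᵢ = cᵢ+dᵢ (unexposed), nᵢ = n₁ᵢ+n₀ᵢ.
Stratum 1 (< 40): n₁ = 312, n₀ = 370, n = 682; a·n₀/n = 62·370/682 = 33.6364; c·n₁/n = 183·312/682 = 83.7185
Stratum 2 (40–59): n₁ = 357, n₀ = 241, n = 598; a·n₀/n = 62·241/598 = 24.9866; c·n₁/n = 56·357/598 = 33.4314
Stratum 3 (≥ 60): n₁ = 232, n₀ = 166, n = 398; a·n₀/n = 44·166/398 = 18.3518; c·n₁/n = 88·232/398 = 51.2965
RR_MH = (33.6364 + 24.9866 + 18.3518) / (83.7185 + 33.4314 + 51.2965) = 76.9747 / 168.4464 = 0.45697

0.457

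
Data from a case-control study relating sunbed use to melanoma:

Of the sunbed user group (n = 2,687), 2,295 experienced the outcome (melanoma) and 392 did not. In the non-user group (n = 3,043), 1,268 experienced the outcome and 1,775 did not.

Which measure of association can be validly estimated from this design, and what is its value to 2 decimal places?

From the description: a = 2295, b = 392, c = 1268, d = 1775.
This is a case-control study: participants were sampled on outcome status, so risks in the source population cannot be estimated directly — relative risk is not valid here. The odds ratio is the appropriate measure.
OR = (a·d)/(b·c) = (2295 × 1775) / (392 × 1268) = 4073625 / 497056 = 8.19551

8.20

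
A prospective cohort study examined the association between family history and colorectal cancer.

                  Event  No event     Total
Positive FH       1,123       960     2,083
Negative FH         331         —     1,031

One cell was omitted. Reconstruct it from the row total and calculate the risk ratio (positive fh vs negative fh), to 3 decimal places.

The missing cell is in the unexposed row: 1031 − 331 = 700.
So a = 1123, b = 960, c = 331, d = 700.
RR = [a/(a+b)] / [c/(c+d)] = (1123/2083) / (331/1031) = 0.53913/0.32105 = 1.67927

1.679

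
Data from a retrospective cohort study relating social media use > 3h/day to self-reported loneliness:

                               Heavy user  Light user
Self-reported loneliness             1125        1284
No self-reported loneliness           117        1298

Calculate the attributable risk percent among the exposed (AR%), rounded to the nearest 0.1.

Reading the table with exposure as columns: a = 1125 (Heavy user, case), b = 117 (Heavy user, non-case), c = 1284 (Light user, case), d = 1298.
Risk in exposed = 1125/1242 = 0.90580; risk in unexposed = 1284/2582 = 0.49729.
RR = 0.90580/0.49729 = 1.82147
AR% = (RR − 1)/RR × 100 = (1.82147 − 1)/1.82147 × 100 = 45.0993%

45.1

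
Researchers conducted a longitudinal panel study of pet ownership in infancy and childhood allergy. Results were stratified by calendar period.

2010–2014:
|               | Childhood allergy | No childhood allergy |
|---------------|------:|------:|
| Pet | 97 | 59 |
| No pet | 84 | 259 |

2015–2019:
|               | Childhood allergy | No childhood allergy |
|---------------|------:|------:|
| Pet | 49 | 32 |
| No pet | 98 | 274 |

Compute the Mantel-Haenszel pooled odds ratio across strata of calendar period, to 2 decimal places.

4.75

OR_MH = Σ(aᵢdᵢ/nᵢ) / Σ(bᵢcᵢ/nᵢ), where nᵢ is the stratum total.
Stratum 1 (2010–2014): n = 499; a·d/n = 97·259/499 = 50.3467; b·c/n = 59·84/499 = 9.9319
Stratum 2 (2015–2019): n = 453; a·d/n = 49·274/453 = 29.6380; b·c/n = 32·98/453 = 6.9227
OR_MH = (50.3467 + 29.6380) / (9.9319 + 6.9227) = 79.9847 / 16.8546 = 4.74557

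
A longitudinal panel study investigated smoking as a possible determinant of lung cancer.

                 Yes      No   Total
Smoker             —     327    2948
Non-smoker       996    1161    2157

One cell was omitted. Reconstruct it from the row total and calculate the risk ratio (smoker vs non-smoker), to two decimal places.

1.93

The missing cell is in the exposed row: 2948 − 327 = 2621.
So a = 2621, b = 327, c = 996, d = 1161.
RR = [a/(a+b)] / [c/(c+d)] = (2621/2948) / (996/2157) = 0.88908/0.46175 = 1.92544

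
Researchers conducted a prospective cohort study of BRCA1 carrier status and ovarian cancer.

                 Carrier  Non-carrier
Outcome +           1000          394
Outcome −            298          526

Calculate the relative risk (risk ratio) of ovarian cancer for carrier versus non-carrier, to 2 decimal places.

1.80

Reading the table with exposure as columns: a = 1000 (Carrier, case), b = 298 (Carrier, non-case), c = 394 (Non-carrier, case), d = 526.
Risk in exposed = 1000/1298 = 0.77042; risk in unexposed = 394/920 = 0.42826.
RR = 0.77042 / 0.42826 = 1.79894
The risk among the exposed is 1.80 times that among the unexposed.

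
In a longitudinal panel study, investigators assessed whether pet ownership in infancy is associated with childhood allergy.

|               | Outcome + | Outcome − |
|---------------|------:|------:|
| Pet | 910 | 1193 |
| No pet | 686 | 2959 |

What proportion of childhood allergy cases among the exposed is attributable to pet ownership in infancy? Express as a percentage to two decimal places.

56.51

Cells: a = 910, b = 1193, c = 686, d = 2959.
Risk in exposed = 910/2103 = 0.43272; risk in unexposed = 686/3645 = 0.18820.
RR = 0.43272/0.18820 = 2.29919
AR% = (RR − 1)/RR × 100 = (2.29919 − 1)/2.29919 × 100 = 56.5065%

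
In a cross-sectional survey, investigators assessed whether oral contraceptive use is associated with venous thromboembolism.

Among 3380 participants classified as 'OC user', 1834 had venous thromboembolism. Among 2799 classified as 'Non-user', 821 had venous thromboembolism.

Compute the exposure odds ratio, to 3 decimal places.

2.858

From the description: a = 1834, b = 1546, c = 821, d = 1978.
OR = (a·d)/(b·c) = (1834 × 1978) / (1546 × 821) = 3627652 / 1269266 = 2.85807
The odds of venous thromboembolism are about 2.86 times as high in the oc user group.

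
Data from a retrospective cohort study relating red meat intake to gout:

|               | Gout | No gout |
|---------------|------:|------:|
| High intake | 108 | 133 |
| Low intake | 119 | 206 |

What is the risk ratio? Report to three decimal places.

1.224

Cells: a = 108, b = 133, c = 119, d = 206.
Risk in exposed = 108/241 = 0.44813; risk in unexposed = 119/325 = 0.36615.
RR = 0.44813 / 0.36615 = 1.22389
The risk among the exposed is 1.22 times that among the unexposed.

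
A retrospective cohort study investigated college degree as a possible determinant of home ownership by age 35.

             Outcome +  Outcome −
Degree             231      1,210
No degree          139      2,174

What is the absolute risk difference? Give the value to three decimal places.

Cells: a = 231, b = 1210, c = 139, d = 2174.
Risk in exposed = 231/1441 = 0.160305; risk in unexposed = 139/2313 = 0.060095.
Risk difference = 0.160305 − 0.060095 = 0.100210

0.100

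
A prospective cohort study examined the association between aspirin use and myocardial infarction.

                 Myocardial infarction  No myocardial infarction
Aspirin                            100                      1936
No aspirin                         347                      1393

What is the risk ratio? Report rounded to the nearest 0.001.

Cells: a = 100, b = 1936, c = 347, d = 1393.
Risk in exposed = 100/2036 = 0.04912; risk in unexposed = 347/1740 = 0.19943.
RR = 0.04912 / 0.19943 = 0.24629
The risk is 75% lower among the exposed than among the unexposed.

0.246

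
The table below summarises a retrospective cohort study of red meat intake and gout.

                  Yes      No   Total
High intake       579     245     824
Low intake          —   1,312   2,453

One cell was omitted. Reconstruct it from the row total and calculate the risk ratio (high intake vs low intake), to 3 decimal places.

1.511

The missing cell is in the unexposed row: 2453 − 1312 = 1141.
So a = 579, b = 245, c = 1141, d = 1312.
RR = [a/(a+b)] / [c/(c+d)] = (579/824) / (1141/2453) = 0.70267/0.46514 = 1.51065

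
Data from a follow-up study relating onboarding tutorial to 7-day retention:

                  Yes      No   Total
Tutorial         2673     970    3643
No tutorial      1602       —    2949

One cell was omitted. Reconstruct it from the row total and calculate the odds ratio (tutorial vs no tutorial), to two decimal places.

The missing cell is in the unexposed row: 2949 − 1602 = 1347.
So a = 2673, b = 970, c = 1602, d = 1347.
OR = (a·d)/(b·c) = (2673 × 1347) / (970 × 1602) = 3600531 / 1553940 = 2.31703

2.32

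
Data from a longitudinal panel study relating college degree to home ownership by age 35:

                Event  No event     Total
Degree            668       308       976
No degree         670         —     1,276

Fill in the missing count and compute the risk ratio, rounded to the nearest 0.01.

The missing cell is in the unexposed row: 1276 − 670 = 606.
So a = 668, b = 308, c = 670, d = 606.
RR = [a/(a+b)] / [c/(c+d)] = (668/976) / (670/1276) = 0.68443/0.52508 = 1.30347

1.30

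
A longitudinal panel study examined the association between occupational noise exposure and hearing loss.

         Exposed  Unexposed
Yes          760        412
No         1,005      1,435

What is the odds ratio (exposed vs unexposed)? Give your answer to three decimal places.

Reading the table with exposure as columns: a = 760 (Exposed, case), b = 1005 (Exposed, non-case), c = 412 (Unexposed, case), d = 1435.
OR = (a·d)/(b·c) = (760 × 1435) / (1005 × 412) = 1090600 / 414060 = 2.63392
The odds of hearing loss are about 2.63 times as high in the exposed group.

2.634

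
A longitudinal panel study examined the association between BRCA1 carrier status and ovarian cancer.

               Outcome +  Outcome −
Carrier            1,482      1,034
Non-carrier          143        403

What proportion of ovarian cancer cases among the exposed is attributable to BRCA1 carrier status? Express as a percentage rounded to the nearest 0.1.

Cells: a = 1482, b = 1034, c = 143, d = 403.
Risk in exposed = 1482/2516 = 0.58903; risk in unexposed = 143/546 = 0.26190.
RR = 0.58903/0.26190 = 2.24902
AR% = (RR − 1)/RR × 100 = (2.24902 − 1)/2.24902 × 100 = 55.5363%

55.5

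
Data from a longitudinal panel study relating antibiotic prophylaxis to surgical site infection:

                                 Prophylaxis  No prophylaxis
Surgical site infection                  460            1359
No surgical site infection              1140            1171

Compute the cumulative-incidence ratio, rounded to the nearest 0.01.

Reading the table with exposure as columns: a = 460 (Prophylaxis, case), b = 1140 (Prophylaxis, non-case), c = 1359 (No prophylaxis, case), d = 1171.
Risk in exposed = 460/1600 = 0.28750; risk in unexposed = 1359/2530 = 0.53715.
RR = 0.28750 / 0.53715 = 0.53523
The risk is 46% lower among the exposed than among the unexposed.

0.54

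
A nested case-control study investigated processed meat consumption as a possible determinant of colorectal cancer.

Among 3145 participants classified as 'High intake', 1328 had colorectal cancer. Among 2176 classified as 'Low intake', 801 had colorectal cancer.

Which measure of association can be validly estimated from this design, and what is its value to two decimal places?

From the description: a = 1328, b = 1817, c = 801, d = 1375.
This is a nested case-control study: participants were sampled on outcome status, so risks in the source population cannot be estimated directly — relative risk is not valid here. The odds ratio is the appropriate measure.
OR = (a·d)/(b·c) = (1328 × 1375) / (1817 × 801) = 1826000 / 1455417 = 1.25462

1.25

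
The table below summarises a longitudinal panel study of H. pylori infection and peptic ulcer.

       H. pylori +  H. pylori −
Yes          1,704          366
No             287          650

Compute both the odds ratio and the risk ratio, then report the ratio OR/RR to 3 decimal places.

4.438

Reading the table with exposure as columns: a = 1704 (H. pylori +, case), b = 287 (H. pylori +, non-case), c = 366 (H. pylori −, case), d = 650.
OR = (1704·650)/(287·366) = 1107600/105042 = 10.54435
Risk in exposed = 1704/1991 = 0.85585; risk in unexposed = 366/1016 = 0.36024; RR = 2.37581
OR/RR = 10.54435 / 2.37581 = 4.43822
The outcome is not rare, so the OR lies further from 1 than the RR.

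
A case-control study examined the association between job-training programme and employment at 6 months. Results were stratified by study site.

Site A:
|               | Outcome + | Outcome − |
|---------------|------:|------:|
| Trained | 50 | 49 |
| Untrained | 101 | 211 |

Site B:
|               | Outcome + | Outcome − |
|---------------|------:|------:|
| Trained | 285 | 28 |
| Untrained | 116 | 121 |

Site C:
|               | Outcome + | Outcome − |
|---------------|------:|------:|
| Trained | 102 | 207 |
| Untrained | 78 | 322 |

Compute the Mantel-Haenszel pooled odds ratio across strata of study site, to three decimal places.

3.308

OR_MH = Σ(aᵢdᵢ/nᵢ) / Σ(bᵢcᵢ/nᵢ), where nᵢ is the stratum total.
Stratum 1 (Site A): n = 411; a·d/n = 50·211/411 = 25.6691; b·c/n = 49·101/411 = 12.0414
Stratum 2 (Site B): n = 550; a·d/n = 285·121/550 = 62.7000; b·c/n = 28·116/550 = 5.9055
Stratum 3 (Site C): n = 709; a·d/n = 102·322/709 = 46.3244; b·c/n = 207·78/709 = 22.7729
OR_MH = (25.6691 + 62.7000 + 46.3244) / (12.0414 + 5.9055 + 22.7729) = 134.6935 / 40.7197 = 3.30782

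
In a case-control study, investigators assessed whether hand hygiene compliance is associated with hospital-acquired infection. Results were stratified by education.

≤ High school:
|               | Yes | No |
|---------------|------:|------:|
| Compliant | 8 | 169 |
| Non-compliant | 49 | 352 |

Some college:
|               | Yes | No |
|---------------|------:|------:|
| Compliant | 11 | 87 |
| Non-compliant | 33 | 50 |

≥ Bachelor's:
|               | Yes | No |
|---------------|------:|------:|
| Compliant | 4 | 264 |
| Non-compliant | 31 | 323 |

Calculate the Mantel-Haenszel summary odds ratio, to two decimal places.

0.23

OR_MH = Σ(aᵢdᵢ/nᵢ) / Σ(bᵢcᵢ/nᵢ), where nᵢ is the stratum total.
Stratum 1 (≤ High school): n = 578; a·d/n = 8·352/578 = 4.8720; b·c/n = 169·49/578 = 14.3270
Stratum 2 (Some college): n = 181; a·d/n = 11·50/181 = 3.0387; b·c/n = 87·33/181 = 15.8619
Stratum 3 (≥ Bachelor's): n = 622; a·d/n = 4·323/622 = 2.0772; b·c/n = 264·31/622 = 13.1576
OR_MH = (4.8720 + 3.0387 + 2.0772) / (14.3270 + 15.8619 + 13.1576) = 9.9878 / 43.3464 = 0.23042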